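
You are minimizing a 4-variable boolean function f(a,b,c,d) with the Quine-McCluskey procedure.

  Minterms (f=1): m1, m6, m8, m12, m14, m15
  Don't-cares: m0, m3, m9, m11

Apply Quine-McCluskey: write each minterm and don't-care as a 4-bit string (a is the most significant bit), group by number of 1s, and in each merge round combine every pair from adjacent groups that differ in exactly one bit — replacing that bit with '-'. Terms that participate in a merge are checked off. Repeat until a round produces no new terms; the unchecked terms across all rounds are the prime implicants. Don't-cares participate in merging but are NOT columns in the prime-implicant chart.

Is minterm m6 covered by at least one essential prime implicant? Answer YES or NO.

YES

[col 0] 0000*, 0001*, 0011*, 0110*, 1000*, 1001*, 1011*, 1100*, 1110*, 1111*
[col 1] -000*, -001*, -011*, -110, 00-1*, 000-*, 1-00, 1-11, 10-1*, 100-*, 11-0, 111-
[col 2] -0-1, -00-
Prime implicants: -0-1, -00-, -110, 1-00, 1-11, 11-0, 111-
PI chart (minterm → PIs covering it):
  1 | -0-1,-00-
  6 | -110  (sole → essential)
  8 | -00-,1-00
  12 | 1-00,11-0
  14 | -110,11-0,111-
  15 | 1-11,111-
Essential prime implicants: -110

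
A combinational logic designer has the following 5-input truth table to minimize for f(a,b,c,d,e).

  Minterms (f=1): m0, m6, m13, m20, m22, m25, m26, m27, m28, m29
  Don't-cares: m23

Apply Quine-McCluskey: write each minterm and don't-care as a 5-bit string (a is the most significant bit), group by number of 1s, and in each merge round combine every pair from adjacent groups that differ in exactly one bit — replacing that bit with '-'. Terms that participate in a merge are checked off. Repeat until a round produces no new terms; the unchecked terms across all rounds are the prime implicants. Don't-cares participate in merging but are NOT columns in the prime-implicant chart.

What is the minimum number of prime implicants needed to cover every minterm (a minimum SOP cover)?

6

Round 0: 00000 00110✓ 01101✓ 10100✓ 10110✓ 10111✓ 11001✓ 11010✓ 11011✓ 11100✓ 11101✓
Round 1: -0110 -1101 1-100 101-0 1011- 11-01 110-1 1101- 1110-
PIs = {-0110, -1101, 00000, 1-100, 101-0, 1011-, 11-01, 110-1, 1101-, 1110-}
Coverage chart:
  m0: 00000 ←essential
  m6: -0110 ←essential
  m13: -1101 ←essential
  m20: 1-100,101-0
  m22: -0110,101-0,1011-
  m25: 11-01,110-1
  m26: 1101- ←essential
  m27: 110-1,1101-
  m28: 1-100,1110-
  m29: -1101,11-01,1110-
Essential: -0110, -1101, 00000, 1101-
Petrick residual → 1-100, 11-01
Min cover (6 terms): b'cde' + bcd'e + a'b'c'd'e' + acd'e' + abd'e + abc'd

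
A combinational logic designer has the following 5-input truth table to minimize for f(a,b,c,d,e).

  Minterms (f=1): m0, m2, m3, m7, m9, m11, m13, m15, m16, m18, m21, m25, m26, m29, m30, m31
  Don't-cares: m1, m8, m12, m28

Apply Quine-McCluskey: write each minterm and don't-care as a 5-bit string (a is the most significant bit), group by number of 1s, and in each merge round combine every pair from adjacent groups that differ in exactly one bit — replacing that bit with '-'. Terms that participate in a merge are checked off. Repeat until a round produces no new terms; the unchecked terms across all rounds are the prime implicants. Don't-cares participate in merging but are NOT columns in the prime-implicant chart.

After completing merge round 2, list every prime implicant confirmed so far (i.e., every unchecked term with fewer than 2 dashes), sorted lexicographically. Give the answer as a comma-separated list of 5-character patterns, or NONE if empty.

size-2^0 implicants → 00000(✓)  00001(✓)  00010(✓)  00011(✓)  00111(✓)  01000(✓)  01001(✓)  01011(✓)  01100(✓)  01101(✓)  01111(✓)  10000(✓)  10010(✓)  10101(✓)  11001(✓)  11010(✓)  11100(✓)  11101(✓)  11110(✓)  11111(✓)
size-2^1 implicants → -0000(✓)  -0010(✓)  -1001(✓)  -1100(✓)  -1101(✓)  -1111(✓)  0-000(✓)  0-001(✓)  0-011(✓)  0-111(✓)  00-11(✓)  000-0(✓)  000-1(✓)  0000-(✓)  0001-(✓)  01-00(✓)  01-01(✓)  01-11(✓)  010-1(✓)  0100-(✓)  011-1(✓)  0110-(✓)  1-010  1-101  100-0(✓)  11-01(✓)  11-10  111-0(✓)  111-1(✓)  1110-(✓)  1111-(✓)
size-2^2 implicants → -00-0  -1-01  -11-1  -110-  0--11  0-0-1  0-00-  000--  01--1  01-0-  111--
Unchecked terms (primes): -00-0, -1-01, -11-1, -110-, 0--11, 0-0-1, 0-00-, 000--, 01--1, 01-0-, 1-010, 1-101, 11-10, 111--

1-010, 1-101, 11-10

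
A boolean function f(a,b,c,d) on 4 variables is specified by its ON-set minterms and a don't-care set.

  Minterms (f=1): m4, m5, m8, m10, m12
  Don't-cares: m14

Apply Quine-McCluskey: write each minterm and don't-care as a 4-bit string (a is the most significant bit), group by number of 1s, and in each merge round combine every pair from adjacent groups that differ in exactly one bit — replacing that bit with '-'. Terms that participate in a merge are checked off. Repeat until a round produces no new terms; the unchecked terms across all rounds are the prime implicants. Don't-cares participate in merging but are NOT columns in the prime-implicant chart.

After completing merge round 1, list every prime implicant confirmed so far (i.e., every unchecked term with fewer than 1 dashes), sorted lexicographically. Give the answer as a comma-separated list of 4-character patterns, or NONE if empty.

[col 0] 0100*, 0101*, 1000*, 1010*, 1100*, 1110*
[col 1] -100, 010-, 1-00*, 1-10*, 10-0*, 11-0*
[col 2] 1--0
Prime implicants: -100, 010-, 1--0

NONE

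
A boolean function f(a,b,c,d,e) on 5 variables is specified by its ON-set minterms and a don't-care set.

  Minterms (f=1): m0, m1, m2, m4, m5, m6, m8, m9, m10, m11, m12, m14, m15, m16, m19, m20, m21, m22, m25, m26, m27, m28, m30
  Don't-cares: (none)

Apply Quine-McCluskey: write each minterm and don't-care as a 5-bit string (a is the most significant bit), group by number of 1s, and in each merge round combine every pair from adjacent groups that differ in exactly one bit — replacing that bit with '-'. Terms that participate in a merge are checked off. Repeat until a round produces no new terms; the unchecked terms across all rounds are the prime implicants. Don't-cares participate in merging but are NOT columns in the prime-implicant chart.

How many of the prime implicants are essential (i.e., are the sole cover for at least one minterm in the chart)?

Round 0: 00000✓ 00001✓ 00010✓ 00100✓ 00101✓ 00110✓ 01000✓ 01001✓ 01010✓ 01011✓ 01100✓ 01110✓ 01111✓ 10000✓ 10011✓ 10100✓ 10101✓ 10110✓ 11001✓ 11010✓ 11011✓ 11100✓ 11110✓
Round 1: -0000✓ -0100✓ -0101✓ -0110✓ -1001✓ -1010✓ -1011✓ -1100✓ -1110✓ 0-000✓ 0-001✓ 0-010✓ 0-100✓ 0-110✓ 00-00✓ 00-01✓ 00-10✓ 000-0✓ 0000-✓ 001-0✓ 0010-✓ 01-00✓ 01-10✓ 01-11✓ 010-0✓ 010-1✓ 0100-✓ 0101-✓ 011-0✓ 0111-✓ 1-011 1-100✓ 1-110✓ 10-00✓ 101-0✓ 1010-✓ 11-10✓ 110-1✓ 1101-✓ 111-0✓
Round 2: --100✓ --110✓ -0-00 -01-0✓ -010- -1-10 -10-1 -101- -11-0✓ 0--00✓ 0--10✓ 0-0-0✓ 0-00- 0-1-0✓ 00--0✓ 00-0- 01--0✓ 01-1- 010-- 1-1-0✓
Round 3: --1-0 0---0
PIs = {--1-0, -0-00, -010-, -1-10, -10-1, -101-, 0---0, 0-00-, 00-0-, 01-1-, 010--, 1-011}
Coverage chart:
  m0: -0-00,0---0,0-00-,00-0-
  m1: 0-00-,00-0-
  m2: 0---0 ←essential
  m4: --1-0,-0-00,-010-,0---0,00-0-
  m5: -010-,00-0-
  m6: --1-0,0---0
  m8: 0---0,0-00-,010--
  m9: -10-1,0-00-,010--
  m10: -1-10,-101-,0---0,01-1-,010--
  m11: -10-1,-101-,01-1-,010--
  m12: --1-0,0---0
  m14: --1-0,-1-10,0---0,01-1-
  m15: 01-1- ←essential
  m16: -0-00 ←essential
  m19: 1-011 ←essential
  m20: --1-0,-0-00,-010-
  m21: -010- ←essential
  m22: --1-0 ←essential
  m25: -10-1 ←essential
  m26: -1-10,-101-
  m27: -10-1,-101-,1-011
  m28: --1-0 ←essential
  m30: --1-0,-1-10
Essential: --1-0, -0-00, -010-, -10-1, 0---0, 01-1-, 1-011

7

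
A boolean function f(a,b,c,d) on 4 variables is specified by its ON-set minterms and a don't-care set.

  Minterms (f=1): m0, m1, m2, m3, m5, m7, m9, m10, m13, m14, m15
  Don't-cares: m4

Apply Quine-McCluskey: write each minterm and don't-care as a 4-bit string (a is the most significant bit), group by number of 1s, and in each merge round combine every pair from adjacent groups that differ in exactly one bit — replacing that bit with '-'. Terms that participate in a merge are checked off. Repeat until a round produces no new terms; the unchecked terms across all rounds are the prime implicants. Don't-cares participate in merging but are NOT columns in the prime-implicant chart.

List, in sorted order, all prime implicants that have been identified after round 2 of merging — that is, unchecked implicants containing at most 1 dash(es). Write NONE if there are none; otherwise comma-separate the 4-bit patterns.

[col 0] 0000*, 0001*, 0010*, 0011*, 0100*, 0101*, 0111*, 1001*, 1010*, 1101*, 1110*, 1111*
[col 1] -001*, -010, -101*, -111*, 0-00*, 0-01*, 0-11*, 00-0*, 00-1*, 000-*, 001-*, 01-1*, 010-*, 1-01*, 1-10, 11-1*, 111-
[col 2] --01, -1-1, 0--1, 0-0-, 00--
Prime implicants: --01, -010, -1-1, 0--1, 0-0-, 00--, 1-10, 111-

-010, 1-10, 111-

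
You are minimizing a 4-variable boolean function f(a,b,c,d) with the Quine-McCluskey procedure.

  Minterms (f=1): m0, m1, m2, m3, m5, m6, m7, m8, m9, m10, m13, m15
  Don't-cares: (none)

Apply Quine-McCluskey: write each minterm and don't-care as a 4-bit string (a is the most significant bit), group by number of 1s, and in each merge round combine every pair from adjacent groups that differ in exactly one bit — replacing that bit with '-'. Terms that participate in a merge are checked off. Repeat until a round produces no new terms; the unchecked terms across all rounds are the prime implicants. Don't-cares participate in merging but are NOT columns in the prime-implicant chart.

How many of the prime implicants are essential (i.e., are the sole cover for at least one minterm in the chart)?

[col 0] 0000*, 0001*, 0010*, 0011*, 0101*, 0110*, 0111*, 1000*, 1001*, 1010*, 1101*, 1111*
[col 1] -000*, -001*, -010*, -101*, -111*, 0-01*, 0-10*, 0-11*, 00-0*, 00-1*, 000-*, 001-*, 01-1*, 011-*, 1-01*, 10-0*, 100-*, 11-1*
[col 2] --01, -0-0, -00-, -1-1, 0--1, 0-1-, 00--
Prime implicants: --01, -0-0, -00-, -1-1, 0--1, 0-1-, 00--
PI chart (minterm → PIs covering it):
  0 | -0-0,-00-,00--
  1 | --01,-00-,0--1,00--
  2 | -0-0,0-1-,00--
  3 | 0--1,0-1-,00--
  5 | --01,-1-1,0--1
  6 | 0-1-  (sole → essential)
  7 | -1-1,0--1,0-1-
  8 | -0-0,-00-
  9 | --01,-00-
  10 | -0-0  (sole → essential)
  13 | --01,-1-1
  15 | -1-1  (sole → essential)
Essential prime implicants: -0-0, -1-1, 0-1-

3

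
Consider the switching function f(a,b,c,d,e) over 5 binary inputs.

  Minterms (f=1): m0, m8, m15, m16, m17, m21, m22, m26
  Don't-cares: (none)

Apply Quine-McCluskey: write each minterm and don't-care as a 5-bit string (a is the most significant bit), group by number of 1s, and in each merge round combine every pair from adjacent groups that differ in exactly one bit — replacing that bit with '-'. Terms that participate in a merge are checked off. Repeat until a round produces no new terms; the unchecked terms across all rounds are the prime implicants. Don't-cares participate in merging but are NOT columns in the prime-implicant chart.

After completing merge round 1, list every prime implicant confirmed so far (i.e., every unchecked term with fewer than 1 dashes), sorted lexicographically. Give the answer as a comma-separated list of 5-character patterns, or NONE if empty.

[col 0] 00000*, 01000*, 01111, 10000*, 10001*, 10101*, 10110, 11010
[col 1] -0000, 0-000, 10-01, 1000-
Prime implicants: -0000, 0-000, 01111, 10-01, 1000-, 10110, 11010

01111, 10110, 11010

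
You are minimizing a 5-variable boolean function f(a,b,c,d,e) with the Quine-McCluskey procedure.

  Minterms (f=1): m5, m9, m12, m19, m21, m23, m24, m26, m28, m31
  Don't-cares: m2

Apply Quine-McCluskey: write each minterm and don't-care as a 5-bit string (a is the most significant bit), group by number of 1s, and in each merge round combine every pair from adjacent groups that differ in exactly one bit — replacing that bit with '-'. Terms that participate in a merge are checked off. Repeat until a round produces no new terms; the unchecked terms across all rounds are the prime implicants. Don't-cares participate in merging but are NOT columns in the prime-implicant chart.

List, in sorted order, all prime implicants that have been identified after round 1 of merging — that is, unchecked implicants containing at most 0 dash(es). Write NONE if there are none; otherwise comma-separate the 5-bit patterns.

size-2^0 implicants → 00010  00101(✓)  01001  01100(✓)  10011(✓)  10101(✓)  10111(✓)  11000(✓)  11010(✓)  11100(✓)  11111(✓)
size-2^1 implicants → -0101  -1100  1-111  10-11  101-1  11-00  110-0
Unchecked terms (primes): -0101, -1100, 00010, 01001, 1-111, 10-11, 101-1, 11-00, 110-0

00010, 01001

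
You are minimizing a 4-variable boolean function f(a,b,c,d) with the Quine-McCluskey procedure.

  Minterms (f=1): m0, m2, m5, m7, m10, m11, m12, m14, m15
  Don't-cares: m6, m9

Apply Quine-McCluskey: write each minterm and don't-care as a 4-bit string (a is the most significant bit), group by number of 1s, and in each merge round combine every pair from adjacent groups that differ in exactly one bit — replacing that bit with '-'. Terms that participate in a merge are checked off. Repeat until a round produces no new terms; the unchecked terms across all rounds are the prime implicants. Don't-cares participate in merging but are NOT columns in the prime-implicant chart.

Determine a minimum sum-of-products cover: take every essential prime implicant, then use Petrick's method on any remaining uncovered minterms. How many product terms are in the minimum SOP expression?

[col 0] 0000*, 0010*, 0101*, 0110*, 0111*, 1001*, 1010*, 1011*, 1100*, 1110*, 1111*
[col 1] -010*, -110*, -111*, 0-10*, 00-0, 01-1, 011-*, 1-10*, 1-11*, 10-1, 101-*, 11-0, 111-*
[col 2] --10, -11-, 1-1-
Prime implicants: --10, -11-, 00-0, 01-1, 1-1-, 10-1, 11-0
PI chart (minterm → PIs covering it):
  0 | 00-0  (sole → essential)
  2 | --10,00-0
  5 | 01-1  (sole → essential)
  7 | -11-,01-1
  10 | --10,1-1-
  11 | 1-1-,10-1
  12 | 11-0  (sole → essential)
  14 | --10,-11-,1-1-,11-0
  15 | -11-,1-1-
Essential prime implicants: 00-0, 01-1, 11-0
Petrick residual → 1-1-
Minimum SOP uses 4 PIs: a'b'd' + a'bd + ac + abd'

4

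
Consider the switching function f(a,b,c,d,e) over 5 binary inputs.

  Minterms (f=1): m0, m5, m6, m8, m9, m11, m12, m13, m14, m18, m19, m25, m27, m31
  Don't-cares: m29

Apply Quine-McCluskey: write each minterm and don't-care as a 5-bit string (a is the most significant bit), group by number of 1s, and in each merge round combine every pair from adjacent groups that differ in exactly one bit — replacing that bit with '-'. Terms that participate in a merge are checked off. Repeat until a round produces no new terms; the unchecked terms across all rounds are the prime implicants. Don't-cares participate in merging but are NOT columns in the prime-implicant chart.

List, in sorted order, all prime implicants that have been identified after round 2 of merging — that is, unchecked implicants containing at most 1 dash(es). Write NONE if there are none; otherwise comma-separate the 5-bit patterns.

0-000, 0-101, 0-110, 011-0, 1-011, 1001-

[col 0] 00000*, 00101*, 00110*, 01000*, 01001*, 01011*, 01100*, 01101*, 01110*, 10010*, 10011*, 11001*, 11011*, 11101*, 11111*
[col 1] -1001*, -1011*, -1101*, 0-000, 0-101, 0-110, 01-00*, 01-01*, 010-1*, 0100-*, 011-0, 0110-*, 1-011, 1001-, 11-01*, 11-11*, 110-1*, 111-1*
[col 2] -1-01, -10-1, 01-0-, 11--1
Prime implicants: -1-01, -10-1, 0-000, 0-101, 0-110, 01-0-, 011-0, 1-011, 1001-, 11--1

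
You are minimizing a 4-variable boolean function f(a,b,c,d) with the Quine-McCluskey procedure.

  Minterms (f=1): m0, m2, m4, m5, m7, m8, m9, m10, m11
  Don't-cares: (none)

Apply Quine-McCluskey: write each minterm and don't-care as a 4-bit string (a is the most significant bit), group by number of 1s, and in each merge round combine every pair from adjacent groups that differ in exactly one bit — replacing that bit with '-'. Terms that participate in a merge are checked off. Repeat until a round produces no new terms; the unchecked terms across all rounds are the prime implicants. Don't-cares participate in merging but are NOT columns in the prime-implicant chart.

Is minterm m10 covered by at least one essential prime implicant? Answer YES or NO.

YES

[col 0] 0000*, 0010*, 0100*, 0101*, 0111*, 1000*, 1001*, 1010*, 1011*
[col 1] -000*, -010*, 0-00, 00-0*, 01-1, 010-, 10-0*, 10-1*, 100-*, 101-*
[col 2] -0-0, 10--
Prime implicants: -0-0, 0-00, 01-1, 010-, 10--
PI chart (minterm → PIs covering it):
  0 | -0-0,0-00
  2 | -0-0  (sole → essential)
  4 | 0-00,010-
  5 | 01-1,010-
  7 | 01-1  (sole → essential)
  8 | -0-0,10--
  9 | 10--  (sole → essential)
  10 | -0-0,10--
  11 | 10--  (sole → essential)
Essential prime implicants: -0-0, 01-1, 10--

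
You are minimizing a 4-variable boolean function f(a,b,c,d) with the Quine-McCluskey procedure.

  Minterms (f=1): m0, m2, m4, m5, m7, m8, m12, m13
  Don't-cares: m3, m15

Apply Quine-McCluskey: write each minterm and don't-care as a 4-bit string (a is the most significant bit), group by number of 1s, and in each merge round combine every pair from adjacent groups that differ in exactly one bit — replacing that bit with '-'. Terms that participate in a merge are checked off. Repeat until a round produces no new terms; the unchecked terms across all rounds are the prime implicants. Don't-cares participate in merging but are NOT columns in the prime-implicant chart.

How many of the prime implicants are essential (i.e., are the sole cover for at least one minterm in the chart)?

1

[col 0] 0000*, 0010*, 0011*, 0100*, 0101*, 0111*, 1000*, 1100*, 1101*, 1111*
[col 1] -000*, -100*, -101*, -111*, 0-00*, 0-11, 00-0, 001-, 01-1*, 010-*, 1-00*, 11-1*, 110-*
[col 2] --00, -1-1, -10-
Prime implicants: --00, -1-1, -10-, 0-11, 00-0, 001-
PI chart (minterm → PIs covering it):
  0 | --00,00-0
  2 | 00-0,001-
  4 | --00,-10-
  5 | -1-1,-10-
  7 | -1-1,0-11
  8 | --00  (sole → essential)
  12 | --00,-10-
  13 | -1-1,-10-
Essential prime implicants: --00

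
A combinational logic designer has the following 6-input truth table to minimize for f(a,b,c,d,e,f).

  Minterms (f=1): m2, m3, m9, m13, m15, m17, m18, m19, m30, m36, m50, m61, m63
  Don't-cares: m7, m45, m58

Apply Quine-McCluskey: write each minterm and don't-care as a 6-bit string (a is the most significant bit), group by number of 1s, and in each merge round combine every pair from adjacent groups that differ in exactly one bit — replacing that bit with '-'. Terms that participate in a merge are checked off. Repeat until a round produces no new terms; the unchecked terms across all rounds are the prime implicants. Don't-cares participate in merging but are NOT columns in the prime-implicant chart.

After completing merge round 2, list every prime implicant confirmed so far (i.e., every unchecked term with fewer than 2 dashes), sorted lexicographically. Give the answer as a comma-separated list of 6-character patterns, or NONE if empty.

-01101, -10010, 00-111, 000-11, 001-01, 0011-1, 0100-1, 011110, 1-1101, 100100, 11-010, 1111-1

[col 0] 000010*, 000011*, 000111*, 001001*, 001101*, 001111*, 010001*, 010010*, 010011*, 011110, 100100, 101101*, 110010*, 111010*, 111101*, 111111*
[col 1] -01101, -10010, 0-0010*, 0-0011*, 00-111, 000-11, 00001-*, 001-01, 0011-1, 0100-1, 01001-*, 1-1101, 11-010, 1111-1
[col 2] 0-001-
Prime implicants: -01101, -10010, 0-001-, 00-111, 000-11, 001-01, 0011-1, 0100-1, 011110, 1-1101, 100100, 11-010, 1111-1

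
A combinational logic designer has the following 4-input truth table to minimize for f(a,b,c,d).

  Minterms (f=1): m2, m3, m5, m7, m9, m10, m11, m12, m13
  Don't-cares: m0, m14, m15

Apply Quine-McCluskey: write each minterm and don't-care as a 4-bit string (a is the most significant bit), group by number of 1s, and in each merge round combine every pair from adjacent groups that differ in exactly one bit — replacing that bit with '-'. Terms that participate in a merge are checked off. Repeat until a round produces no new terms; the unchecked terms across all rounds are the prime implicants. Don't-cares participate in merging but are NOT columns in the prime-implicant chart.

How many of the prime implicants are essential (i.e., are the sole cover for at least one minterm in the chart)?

Round 0: 0000✓ 0010✓ 0011✓ 0101✓ 0111✓ 1001✓ 1010✓ 1011✓ 1100✓ 1101✓ 1110✓ 1111✓
Round 1: -010✓ -011✓ -101✓ -111✓ 0-11✓ 00-0 001-✓ 01-1✓ 1-01✓ 1-10✓ 1-11✓ 10-1✓ 101-✓ 11-0✓ 11-1✓ 110-✓ 111-✓
Round 2: --11 -01- -1-1 1--1 1-1- 11--
PIs = {--11, -01-, -1-1, 00-0, 1--1, 1-1-, 11--}
Coverage chart:
  m2: -01-,00-0
  m3: --11,-01-
  m5: -1-1 ←essential
  m7: --11,-1-1
  m9: 1--1 ←essential
  m10: -01-,1-1-
  m11: --11,-01-,1--1,1-1-
  m12: 11-- ←essential
  m13: -1-1,1--1,11--
Essential: -1-1, 1--1, 11--

3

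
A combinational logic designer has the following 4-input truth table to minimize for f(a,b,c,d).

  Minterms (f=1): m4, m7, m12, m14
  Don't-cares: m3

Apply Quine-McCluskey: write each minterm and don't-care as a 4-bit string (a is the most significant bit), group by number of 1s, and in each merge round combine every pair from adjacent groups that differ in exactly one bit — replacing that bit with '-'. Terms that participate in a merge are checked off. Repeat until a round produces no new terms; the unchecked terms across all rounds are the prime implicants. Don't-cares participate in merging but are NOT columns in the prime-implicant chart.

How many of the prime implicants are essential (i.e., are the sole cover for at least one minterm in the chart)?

[col 0] 0011*, 0100*, 0111*, 1100*, 1110*
[col 1] -100, 0-11, 11-0
Prime implicants: -100, 0-11, 11-0
PI chart (minterm → PIs covering it):
  4 | -100  (sole → essential)
  7 | 0-11  (sole → essential)
  12 | -100,11-0
  14 | 11-0  (sole → essential)
Essential prime implicants: -100, 0-11, 11-0

3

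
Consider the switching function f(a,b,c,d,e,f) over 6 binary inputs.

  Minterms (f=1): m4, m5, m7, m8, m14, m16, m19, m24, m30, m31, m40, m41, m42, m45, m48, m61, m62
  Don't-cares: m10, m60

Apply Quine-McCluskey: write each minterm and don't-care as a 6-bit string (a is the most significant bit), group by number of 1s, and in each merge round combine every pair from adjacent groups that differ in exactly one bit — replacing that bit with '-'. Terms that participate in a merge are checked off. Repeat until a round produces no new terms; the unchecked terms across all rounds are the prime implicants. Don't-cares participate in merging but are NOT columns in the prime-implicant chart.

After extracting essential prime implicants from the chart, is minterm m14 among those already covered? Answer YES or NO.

size-2^0 implicants → 000100(✓)  000101(✓)  000111(✓)  001000(✓)  001010(✓)  001110(✓)  010000(✓)  010011  011000(✓)  011110(✓)  011111(✓)  101000(✓)  101001(✓)  101010(✓)  101101(✓)  110000(✓)  111100(✓)  111101(✓)  111110(✓)
size-2^1 implicants → -01000(✓)  -01010(✓)  -10000  -11110  0-1000  0-1110  0001-1  00010-  001-10  0010-0(✓)  01-000  01111-  1-1101  101-01  1010-0(✓)  10100-  1111-0  11110-
size-2^2 implicants → -010-0
Unchecked terms (primes): -010-0, -10000, -11110, 0-1000, 0-1110, 0001-1, 00010-, 001-10, 01-000, 010011, 01111-, 1-1101, 101-01, 10100-, 1111-0, 11110-
Minterm coverage:
  m4 ⊆ 00010- [E]
  m5 ⊆ 0001-1,00010-
  m7 ⊆ 0001-1 [E]
  m8 ⊆ -010-0,0-1000
  m14 ⊆ 0-1110,001-10
  m16 ⊆ -10000,01-000
  m19 ⊆ 010011 [E]
  m24 ⊆ 0-1000,01-000
  m30 ⊆ -11110,0-1110,01111-
  m31 ⊆ 01111- [E]
  m40 ⊆ -010-0,10100-
  m41 ⊆ 101-01,10100-
  m42 ⊆ -010-0 [E]
  m45 ⊆ 1-1101,101-01
  m48 ⊆ -10000 [E]
  m61 ⊆ 1-1101,11110-
  m62 ⊆ -11110,1111-0
E = {-010-0, -10000, 0001-1, 00010-, 010011, 01111-}

NO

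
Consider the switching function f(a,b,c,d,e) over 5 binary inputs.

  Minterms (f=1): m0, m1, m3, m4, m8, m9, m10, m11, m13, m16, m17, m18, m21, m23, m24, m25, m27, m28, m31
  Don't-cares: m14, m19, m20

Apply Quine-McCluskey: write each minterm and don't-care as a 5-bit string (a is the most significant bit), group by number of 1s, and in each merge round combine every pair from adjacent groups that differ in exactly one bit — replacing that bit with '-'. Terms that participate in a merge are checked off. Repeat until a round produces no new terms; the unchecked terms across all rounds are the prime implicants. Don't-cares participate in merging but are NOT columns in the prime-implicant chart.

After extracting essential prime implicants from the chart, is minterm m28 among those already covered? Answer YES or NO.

Round 0: 00000✓ 00001✓ 00011✓ 00100✓ 01000✓ 01001✓ 01010✓ 01011✓ 01101✓ 01110✓ 10000✓ 10001✓ 10010✓ 10011✓ 10100✓ 10101✓ 10111✓ 11000✓ 11001✓ 11011✓ 11100✓ 11111✓
Round 1: -0000✓ -0001✓ -0011✓ -0100✓ -1000✓ -1001✓ -1011✓ 0-000✓ 0-001✓ 0-011✓ 00-00✓ 000-1✓ 0000-✓ 01-01 01-10 010-0✓ 010-1✓ 0100-✓ 0101-✓ 1-000✓ 1-001✓ 1-011✓ 1-100✓ 1-111✓ 10-00✓ 10-01✓ 10-11✓ 100-0✓ 100-1✓ 1000-✓ 1001-✓ 101-1✓ 1010-✓ 11-00✓ 11-11✓ 110-1✓ 1100-✓
Round 2: --000✓ --001✓ --011✓ -0-00 -00-1✓ -000-✓ -10-1✓ -100-✓ 0-0-1✓ 0-00-✓ 010-- 1--00 1--11 1-0-1✓ 1-00-✓ 10--1 10-0- 100--
Round 3: --0-1 --00-
PIs = {--0-1, --00-, -0-00, 01-01, 01-10, 010--, 1--00, 1--11, 10--1, 10-0-, 100--}
Coverage chart:
  m0: --00-,-0-00
  m1: --0-1,--00-
  m3: --0-1 ←essential
  m4: -0-00 ←essential
  m8: --00-,010--
  m9: --0-1,--00-,01-01,010--
  m10: 01-10,010--
  m11: --0-1,010--
  m13: 01-01 ←essential
  m16: --00-,-0-00,1--00,10-0-,100--
  m17: --0-1,--00-,10--1,10-0-,100--
  m18: 100-- ←essential
  m21: 10--1,10-0-
  m23: 1--11,10--1
  m24: --00-,1--00
  m25: --0-1,--00-
  m27: --0-1,1--11
  m28: 1--00 ←essential
  m31: 1--11 ←essential
Essential: --0-1, -0-00, 01-01, 1--00, 1--11, 100--

YES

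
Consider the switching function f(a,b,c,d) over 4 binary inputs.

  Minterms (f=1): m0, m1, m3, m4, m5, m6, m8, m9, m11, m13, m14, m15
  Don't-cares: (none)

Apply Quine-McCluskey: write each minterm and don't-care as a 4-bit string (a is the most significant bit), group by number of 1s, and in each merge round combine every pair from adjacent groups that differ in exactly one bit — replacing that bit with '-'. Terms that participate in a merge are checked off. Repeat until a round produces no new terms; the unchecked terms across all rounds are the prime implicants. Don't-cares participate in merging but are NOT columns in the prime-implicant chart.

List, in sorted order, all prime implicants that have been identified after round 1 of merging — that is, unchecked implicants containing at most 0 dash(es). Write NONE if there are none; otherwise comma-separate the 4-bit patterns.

size-2^0 implicants → 0000(✓)  0001(✓)  0011(✓)  0100(✓)  0101(✓)  0110(✓)  1000(✓)  1001(✓)  1011(✓)  1101(✓)  1110(✓)  1111(✓)
size-2^1 implicants → -000(✓)  -001(✓)  -011(✓)  -101(✓)  -110  0-00(✓)  0-01(✓)  00-1(✓)  000-(✓)  01-0  010-(✓)  1-01(✓)  1-11(✓)  10-1(✓)  100-(✓)  11-1(✓)  111-
size-2^2 implicants → --01  -0-1  -00-  0-0-  1--1
Unchecked terms (primes): --01, -0-1, -00-, -110, 0-0-, 01-0, 1--1, 111-

NONE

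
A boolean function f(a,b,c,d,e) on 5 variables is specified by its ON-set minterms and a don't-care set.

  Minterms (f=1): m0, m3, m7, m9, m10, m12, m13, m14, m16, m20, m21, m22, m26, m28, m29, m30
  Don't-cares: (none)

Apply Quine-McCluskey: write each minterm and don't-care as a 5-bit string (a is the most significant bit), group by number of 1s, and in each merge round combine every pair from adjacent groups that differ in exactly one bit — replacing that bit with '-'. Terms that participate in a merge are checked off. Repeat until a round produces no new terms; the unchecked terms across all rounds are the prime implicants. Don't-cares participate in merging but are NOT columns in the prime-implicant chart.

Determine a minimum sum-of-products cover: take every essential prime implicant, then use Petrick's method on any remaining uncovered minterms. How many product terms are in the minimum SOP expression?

7

size-2^0 implicants → 00000(✓)  00011(✓)  00111(✓)  01001(✓)  01010(✓)  01100(✓)  01101(✓)  01110(✓)  10000(✓)  10100(✓)  10101(✓)  10110(✓)  11010(✓)  11100(✓)  11101(✓)  11110(✓)
size-2^1 implicants → -0000  -1010(✓)  -1100(✓)  -1101(✓)  -1110(✓)  00-11  01-01  01-10(✓)  011-0(✓)  0110-(✓)  1-100(✓)  1-101(✓)  1-110(✓)  10-00  101-0(✓)  1010-(✓)  11-10(✓)  111-0(✓)  1110-(✓)
size-2^2 implicants → -1-10  -11-0  -110-  1-1-0  1-10-
Unchecked terms (primes): -0000, -1-10, -11-0, -110-, 00-11, 01-01, 1-1-0, 1-10-, 10-00
Minterm coverage:
  m0 ⊆ -0000 [E]
  m3 ⊆ 00-11 [E]
  m7 ⊆ 00-11 [E]
  m9 ⊆ 01-01 [E]
  m10 ⊆ -1-10 [E]
  m12 ⊆ -11-0,-110-
  m13 ⊆ -110-,01-01
  m14 ⊆ -1-10,-11-0
  m16 ⊆ -0000,10-00
  m20 ⊆ 1-1-0,1-10-,10-00
  m21 ⊆ 1-10- [E]
  m22 ⊆ 1-1-0 [E]
  m26 ⊆ -1-10 [E]
  m28 ⊆ -11-0,-110-,1-1-0,1-10-
  m29 ⊆ -110-,1-10-
  m30 ⊆ -1-10,-11-0,1-1-0
E = {-0000, -1-10, 00-11, 01-01, 1-1-0, 1-10-}
Petrick residual → -11-0
Cover = b'c'd'e' + bde' + bce' + a'b'de + a'bd'e + ace' + acd'  |cover|=7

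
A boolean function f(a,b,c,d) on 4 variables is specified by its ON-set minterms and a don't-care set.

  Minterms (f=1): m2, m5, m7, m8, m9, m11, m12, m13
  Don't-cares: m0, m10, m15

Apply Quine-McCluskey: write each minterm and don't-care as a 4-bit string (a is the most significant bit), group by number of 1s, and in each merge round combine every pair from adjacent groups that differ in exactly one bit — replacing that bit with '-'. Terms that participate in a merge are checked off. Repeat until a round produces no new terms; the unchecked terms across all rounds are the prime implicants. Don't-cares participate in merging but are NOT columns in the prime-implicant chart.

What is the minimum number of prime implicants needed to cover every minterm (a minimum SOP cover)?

4

size-2^0 implicants → 0000(✓)  0010(✓)  0101(✓)  0111(✓)  1000(✓)  1001(✓)  1010(✓)  1011(✓)  1100(✓)  1101(✓)  1111(✓)
size-2^1 implicants → -000(✓)  -010(✓)  -101(✓)  -111(✓)  00-0(✓)  01-1(✓)  1-00(✓)  1-01(✓)  1-11(✓)  10-0(✓)  10-1(✓)  100-(✓)  101-(✓)  11-1(✓)  110-(✓)
size-2^2 implicants → -0-0  -1-1  1--1  1-0-  10--
Unchecked terms (primes): -0-0, -1-1, 1--1, 1-0-, 10--
Minterm coverage:
  m2 ⊆ -0-0 [E]
  m5 ⊆ -1-1 [E]
  m7 ⊆ -1-1 [E]
  m8 ⊆ -0-0,1-0-,10--
  m9 ⊆ 1--1,1-0-,10--
  m11 ⊆ 1--1,10--
  m12 ⊆ 1-0- [E]
  m13 ⊆ -1-1,1--1,1-0-
E = {-0-0, -1-1, 1-0-}
Petrick residual → 1--1
Cover = b'd' + bd + ad + ac'  |cover|=4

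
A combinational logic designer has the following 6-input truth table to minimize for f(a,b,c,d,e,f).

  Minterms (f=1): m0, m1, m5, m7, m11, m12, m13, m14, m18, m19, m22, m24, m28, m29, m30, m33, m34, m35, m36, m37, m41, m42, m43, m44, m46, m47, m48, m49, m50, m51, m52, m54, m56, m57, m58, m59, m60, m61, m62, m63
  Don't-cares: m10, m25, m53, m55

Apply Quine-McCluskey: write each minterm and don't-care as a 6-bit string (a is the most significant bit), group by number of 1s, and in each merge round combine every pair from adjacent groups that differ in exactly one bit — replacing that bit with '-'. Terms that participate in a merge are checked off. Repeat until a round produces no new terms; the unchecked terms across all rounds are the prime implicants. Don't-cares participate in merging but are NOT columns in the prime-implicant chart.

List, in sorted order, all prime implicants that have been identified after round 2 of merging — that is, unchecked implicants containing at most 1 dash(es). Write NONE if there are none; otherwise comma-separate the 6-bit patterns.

[col 0] 000000*, 000001*, 000101*, 000111*, 001010*, 001011*, 001100*, 001101*, 001110*, 010010*, 010011*, 010110*, 011000*, 011001*, 011100*, 011101*, 011110*, 100001*, 100010*, 100011*, 100100*, 100101*, 101001*, 101010*, 101011*, 101100*, 101110*, 101111*, 110000*, 110001*, 110010*, 110011*, 110100*, 110101*, 110110*, 110111*, 111000*, 111001*, 111010*, 111011*, 111100*, 111101*, 111110*, 111111*
[col 1] -00001*, -00101*, -01010*, -01011*, -01100*, -01110*, -10010*, -10011*, -10110*, -11000*, -11001*, -11100*, -11101*, -11110*, 0-1100*, 0-1101*, 0-1110*, 00-101, 000-01*, 00000-, 0001-1, 001-10*, 00101-*, 0011-0*, 00110-*, 01-110*, 010-10*, 01001-*, 011-00*, 011-01*, 01100-*, 0111-0*, 01110-*, 1-0001*, 1-0010*, 1-0011*, 1-0100*, 1-0101*, 1-1001*, 1-1010*, 1-1011*, 1-1100*, 1-1110*, 1-1111*, 10-001*, 10-010*, 10-011*, 10-100*, 100-01*, 1000-1*, 10001-*, 10010-*, 101-10*, 101-11*, 1010-1*, 10101-*, 1011-0*, 10111-*, 11-000*, 11-001*, 11-010*, 11-011*, 11-100*, 11-101*, 11-110*, 11-111*, 110-00*, 110-01*, 110-10*, 110-11*, 1100-0*, 1100-1*, 11000-*, 11001-*, 1101-0*, 1101-1*, 11010-*, 11011-*, 111-00*, 111-01*, 111-10*, 111-11*, 1110-0*, 1110-1*, 11100-*, 11101-*, 1111-0*, 1111-1*, 11110-*, 11111-*
[col 2] --1100*, --1110*, -00-01, -01-10, -0101-, -011-0*, -1-110, -10-10, -1001-, -11-00*, -11-01*, -1100-*, -111-0*, -1110-*, 0-11-0*, 0-110-, 011-0-*, 1--001*, 1--010*, 1--011*, 1--100, 1-0-01, 1-00-1*, 1-001-*, 1-010-, 1-1-10*, 1-1-11*, 1-10-1*, 1-101-*, 1-11-0*, 1-111-*, 10-0-1*, 10-01-*, 101-1-*, 11--00*, 11--01*, 11--10*, 11--11*, 11-0-0*, 11-0-1*, 11-00-*, 11-01-*, 11-1-0*, 11-1-1*, 11-10-*, 11-11-*, 110--0*, 110--1*, 110-0-*, 110-1-*, 1100--*, 1101--*, 111--0*, 111--1*, 111-0-*, 111-1-*, 1110--*, 1111--*
[col 3] --11-0, -11-0-, 1--0-1, 1--01-, 1-1-1-, 11---0*, 11---1*, 11--0-*, 11--1-*, 11-0--*, 11-1--*, 110---*, 111---*
[col 4] 11----
Prime implicants: --11-0, -00-01, -01-10, -0101-, -1-110, -10-10, -1001-, -11-0-, 0-110-, 00-101, 00000-, 0001-1, 1--0-1, 1--01-, 1--100, 1-0-01, 1-010-, 1-1-1-, 11----

00-101, 00000-, 0001-1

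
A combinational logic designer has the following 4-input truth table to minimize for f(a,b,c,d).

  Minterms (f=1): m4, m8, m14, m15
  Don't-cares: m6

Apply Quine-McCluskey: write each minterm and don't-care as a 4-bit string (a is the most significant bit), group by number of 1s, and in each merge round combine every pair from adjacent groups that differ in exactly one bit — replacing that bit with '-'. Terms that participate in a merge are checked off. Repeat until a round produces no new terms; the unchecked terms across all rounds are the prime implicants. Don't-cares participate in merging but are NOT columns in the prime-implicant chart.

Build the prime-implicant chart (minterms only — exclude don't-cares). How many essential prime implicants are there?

size-2^0 implicants → 0100(✓)  0110(✓)  1000  1110(✓)  1111(✓)
size-2^1 implicants → -110  01-0  111-
Unchecked terms (primes): -110, 01-0, 1000, 111-
Minterm coverage:
  m4 ⊆ 01-0 [E]
  m8 ⊆ 1000 [E]
  m14 ⊆ -110,111-
  m15 ⊆ 111- [E]
E = {01-0, 1000, 111-}

3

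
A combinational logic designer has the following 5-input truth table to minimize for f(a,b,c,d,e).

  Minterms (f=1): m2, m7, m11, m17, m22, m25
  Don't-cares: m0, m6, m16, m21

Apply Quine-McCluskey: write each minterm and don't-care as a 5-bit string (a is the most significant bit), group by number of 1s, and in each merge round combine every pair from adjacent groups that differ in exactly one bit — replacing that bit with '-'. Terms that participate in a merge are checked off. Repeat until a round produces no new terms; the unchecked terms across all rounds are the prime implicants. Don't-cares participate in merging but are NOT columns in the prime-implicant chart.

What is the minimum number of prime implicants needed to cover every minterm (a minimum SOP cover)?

5

Round 0: 00000✓ 00010✓ 00110✓ 00111✓ 01011 10000✓ 10001✓ 10101✓ 10110✓ 11001✓
Round 1: -0000 -0110 00-10 000-0 0011- 1-001 10-01 1000-
PIs = {-0000, -0110, 00-10, 000-0, 0011-, 01011, 1-001, 10-01, 1000-}
Coverage chart:
  m2: 00-10,000-0
  m7: 0011- ←essential
  m11: 01011 ←essential
  m17: 1-001,10-01,1000-
  m22: -0110 ←essential
  m25: 1-001 ←essential
Essential: -0110, 0011-, 01011, 1-001
Petrick residual → 00-10
Min cover (5 terms): b'cde' + a'b'de' + a'b'cd + a'bc'de + ac'd'e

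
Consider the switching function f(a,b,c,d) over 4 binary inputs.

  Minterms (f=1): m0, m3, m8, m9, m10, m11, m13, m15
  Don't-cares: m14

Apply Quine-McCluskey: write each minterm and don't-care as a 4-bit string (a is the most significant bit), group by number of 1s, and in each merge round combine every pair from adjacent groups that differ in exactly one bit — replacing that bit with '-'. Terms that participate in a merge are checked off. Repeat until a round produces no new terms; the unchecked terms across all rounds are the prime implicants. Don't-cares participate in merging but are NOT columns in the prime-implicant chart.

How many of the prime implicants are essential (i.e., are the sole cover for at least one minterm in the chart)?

3

Round 0: 0000✓ 0011✓ 1000✓ 1001✓ 1010✓ 1011✓ 1101✓ 1110✓ 1111✓
Round 1: -000 -011 1-01✓ 1-10✓ 1-11✓ 10-0✓ 10-1✓ 100-✓ 101-✓ 11-1✓ 111-✓
Round 2: 1--1 1-1- 10--
PIs = {-000, -011, 1--1, 1-1-, 10--}
Coverage chart:
  m0: -000 ←essential
  m3: -011 ←essential
  m8: -000,10--
  m9: 1--1,10--
  m10: 1-1-,10--
  m11: -011,1--1,1-1-,10--
  m13: 1--1 ←essential
  m15: 1--1,1-1-
Essential: -000, -011, 1--1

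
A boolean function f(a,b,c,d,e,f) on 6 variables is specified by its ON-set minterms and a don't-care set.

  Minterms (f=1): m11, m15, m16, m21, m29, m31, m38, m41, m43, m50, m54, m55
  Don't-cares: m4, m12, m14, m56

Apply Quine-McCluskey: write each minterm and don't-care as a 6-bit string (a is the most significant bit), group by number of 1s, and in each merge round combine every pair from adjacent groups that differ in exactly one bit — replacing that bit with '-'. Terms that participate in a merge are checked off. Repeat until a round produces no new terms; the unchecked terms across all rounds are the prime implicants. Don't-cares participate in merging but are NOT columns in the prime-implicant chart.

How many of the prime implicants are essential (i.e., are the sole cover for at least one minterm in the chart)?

6

Round 0: 000100✓ 001011✓ 001100✓ 001110✓ 001111✓ 010000 010101✓ 011101✓ 011111✓ 100110✓ 101001✓ 101011✓ 110010✓ 110110✓ 110111✓ 111000
Round 1: -01011 0-1111 00-100 001-11 0011-0 00111- 01-101 0111-1 1-0110 1010-1 110-10 11011-
PIs = {-01011, 0-1111, 00-100, 001-11, 0011-0, 00111-, 01-101, 010000, 0111-1, 1-0110, 1010-1, 110-10, 11011-, 111000}
Coverage chart:
  m11: -01011,001-11
  m15: 0-1111,001-11,00111-
  m16: 010000 ←essential
  m21: 01-101 ←essential
  m29: 01-101,0111-1
  m31: 0-1111,0111-1
  m38: 1-0110 ←essential
  m41: 1010-1 ←essential
  m43: -01011,1010-1
  m50: 110-10 ←essential
  m54: 1-0110,110-10,11011-
  m55: 11011- ←essential
Essential: 01-101, 010000, 1-0110, 1010-1, 110-10, 11011-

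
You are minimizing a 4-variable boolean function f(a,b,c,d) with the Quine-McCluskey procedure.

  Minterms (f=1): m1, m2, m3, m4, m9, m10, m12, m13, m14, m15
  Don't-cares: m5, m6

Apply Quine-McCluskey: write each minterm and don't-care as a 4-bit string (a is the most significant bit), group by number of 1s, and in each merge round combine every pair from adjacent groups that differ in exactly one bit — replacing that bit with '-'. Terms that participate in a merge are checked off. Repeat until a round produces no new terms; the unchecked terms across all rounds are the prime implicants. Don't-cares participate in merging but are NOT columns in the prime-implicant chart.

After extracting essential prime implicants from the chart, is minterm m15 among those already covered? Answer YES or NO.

size-2^0 implicants → 0001(✓)  0010(✓)  0011(✓)  0100(✓)  0101(✓)  0110(✓)  1001(✓)  1010(✓)  1100(✓)  1101(✓)  1110(✓)  1111(✓)
size-2^1 implicants → -001(✓)  -010(✓)  -100(✓)  -101(✓)  -110(✓)  0-01(✓)  0-10(✓)  00-1  001-  01-0(✓)  010-(✓)  1-01(✓)  1-10(✓)  11-0(✓)  11-1(✓)  110-(✓)  111-(✓)
size-2^2 implicants → --01  --10  -1-0  -10-  11--
Unchecked terms (primes): --01, --10, -1-0, -10-, 00-1, 001-, 11--
Minterm coverage:
  m1 ⊆ --01,00-1
  m2 ⊆ --10,001-
  m3 ⊆ 00-1,001-
  m4 ⊆ -1-0,-10-
  m9 ⊆ --01 [E]
  m10 ⊆ --10 [E]
  m12 ⊆ -1-0,-10-,11--
  m13 ⊆ --01,-10-,11--
  m14 ⊆ --10,-1-0,11--
  m15 ⊆ 11-- [E]
E = {--01, --10, 11--}

YES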